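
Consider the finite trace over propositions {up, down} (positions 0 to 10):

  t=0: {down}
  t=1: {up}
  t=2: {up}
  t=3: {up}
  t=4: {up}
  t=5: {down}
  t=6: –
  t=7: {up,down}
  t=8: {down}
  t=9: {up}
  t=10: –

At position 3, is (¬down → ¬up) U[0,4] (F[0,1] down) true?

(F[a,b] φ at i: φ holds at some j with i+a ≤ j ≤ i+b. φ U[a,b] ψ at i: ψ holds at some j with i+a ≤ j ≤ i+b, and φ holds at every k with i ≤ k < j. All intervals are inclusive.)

Need some j in [3,7] with F[0,1] down, and (¬down → ¬up) at every k in [3,j-1].
  j=3: F[0,1] down — fails (none in [3,4]).
  j=4: F[0,1] down holds, but (¬down → ¬up) fails at k=3 → not this j.
  j=5: F[0,1] down holds, but (¬down → ¬up) fails at k=3 → not this j.
  j=6: F[0,1] down holds, but (¬down → ¬up) fails at k=3 → not this j.
  j=7: F[0,1] down holds, but (¬down → ¬up) fails at k=3 → not this j.
No j in the window works → until fails.

Does not hold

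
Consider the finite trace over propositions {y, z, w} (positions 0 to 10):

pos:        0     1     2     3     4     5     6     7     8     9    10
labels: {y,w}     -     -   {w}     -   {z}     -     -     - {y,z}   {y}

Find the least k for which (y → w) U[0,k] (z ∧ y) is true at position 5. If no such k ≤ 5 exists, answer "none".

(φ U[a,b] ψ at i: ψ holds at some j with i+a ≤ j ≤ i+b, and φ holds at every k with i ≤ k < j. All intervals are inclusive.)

4

Need earliest j ≥ 5 with (z ∧ y), and (y → w) at every k in [5,j-1].
  j=5: rhs fails.
  j=6: rhs fails.
  j=7: rhs fails.
  j=8: rhs fails.
  j=9: rhs holds; lhs holds on [5,8]. k = 4.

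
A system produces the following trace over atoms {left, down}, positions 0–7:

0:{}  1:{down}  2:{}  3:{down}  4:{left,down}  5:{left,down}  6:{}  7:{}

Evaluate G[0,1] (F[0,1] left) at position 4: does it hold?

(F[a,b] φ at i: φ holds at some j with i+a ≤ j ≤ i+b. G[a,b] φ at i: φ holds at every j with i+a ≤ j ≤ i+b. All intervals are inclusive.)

Check F[0,1] left at every j in [4,5]:
  j=4: holds (witness at 4)
  j=5: holds (witness at 5)
All positions satisfy it → formula holds.

Yes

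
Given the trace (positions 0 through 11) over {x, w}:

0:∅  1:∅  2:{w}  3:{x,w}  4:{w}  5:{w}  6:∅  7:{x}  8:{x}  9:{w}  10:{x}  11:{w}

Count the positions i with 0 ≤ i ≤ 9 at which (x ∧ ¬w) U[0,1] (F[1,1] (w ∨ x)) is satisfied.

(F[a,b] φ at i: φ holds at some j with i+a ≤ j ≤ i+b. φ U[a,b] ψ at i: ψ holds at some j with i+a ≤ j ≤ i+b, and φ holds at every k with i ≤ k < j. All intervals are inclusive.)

Evaluate at each i in [0,9]:
  i=0: ✗ (lhs fails at k=0 before rhs at j=1)
  i=1: ✓ (rhs at j=1)
  i=2: ✓ (rhs at j=2)
  i=3: ✓ (rhs at j=3)
  i=4: ✓ (rhs at j=4)
  i=5: ✗ (lhs fails at k=5 before rhs at j=6)
  i=6: ✓ (rhs at j=6)
  i=7: ✓ (rhs at j=7)
  i=8: ✓ (rhs at j=8)
  i=9: ✓ (rhs at j=9)
Positions where it holds: {1, 2, 3, 4, 6, 7, 8, 9} → 8.

8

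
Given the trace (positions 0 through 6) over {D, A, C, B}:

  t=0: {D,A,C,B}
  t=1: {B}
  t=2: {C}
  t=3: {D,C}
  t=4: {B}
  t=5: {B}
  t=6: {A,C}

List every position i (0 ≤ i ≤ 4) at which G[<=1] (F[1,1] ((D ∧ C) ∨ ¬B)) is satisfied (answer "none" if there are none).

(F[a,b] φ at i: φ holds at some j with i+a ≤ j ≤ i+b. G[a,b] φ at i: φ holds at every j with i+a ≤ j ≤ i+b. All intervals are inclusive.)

1

Evaluate at each i in [0,4]:
  i=0: ✗ (fails at j=0)
  i=1: ✓ (all of [1,2])
  i=2: ✗ (fails at j=3)
  i=3: ✗ (fails at j=3)
  i=4: ✗ (fails at j=4)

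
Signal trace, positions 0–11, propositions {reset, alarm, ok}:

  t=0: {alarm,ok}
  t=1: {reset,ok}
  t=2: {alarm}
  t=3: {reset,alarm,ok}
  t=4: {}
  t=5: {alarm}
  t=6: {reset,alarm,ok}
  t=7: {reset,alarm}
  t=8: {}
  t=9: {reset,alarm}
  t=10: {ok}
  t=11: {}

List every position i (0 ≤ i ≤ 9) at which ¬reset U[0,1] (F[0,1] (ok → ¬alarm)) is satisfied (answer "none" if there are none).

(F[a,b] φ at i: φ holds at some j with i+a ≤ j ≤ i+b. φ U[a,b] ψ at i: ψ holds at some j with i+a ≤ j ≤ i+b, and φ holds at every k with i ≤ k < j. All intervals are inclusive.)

0, 1, 2, 3, 4, 5, 6, 7, 8, 9

Evaluate at each i in [0,9]:
  i=0: ✓ (rhs at j=0)
  i=1: ✓ (rhs at j=1)
  i=2: ✓ (rhs at j=2)
  i=3: ✓ (rhs at j=3)
  i=4: ✓ (rhs at j=4)
  i=5: ✓ (rhs at j=5)
  i=6: ✓ (rhs at j=6)
  i=7: ✓ (rhs at j=7)
  i=8: ✓ (rhs at j=8)
  i=9: ✓ (rhs at j=9)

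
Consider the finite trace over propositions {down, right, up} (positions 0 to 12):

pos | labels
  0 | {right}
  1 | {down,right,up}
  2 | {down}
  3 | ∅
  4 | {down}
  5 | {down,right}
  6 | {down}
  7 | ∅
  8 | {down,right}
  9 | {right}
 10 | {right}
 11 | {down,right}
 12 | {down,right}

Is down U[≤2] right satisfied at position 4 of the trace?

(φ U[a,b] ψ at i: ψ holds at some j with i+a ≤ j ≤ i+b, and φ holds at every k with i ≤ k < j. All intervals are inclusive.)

Holds

Need some j in [4,6] with right, and down at every k in [4,j-1].
  j=4: right false.
  j=5: right holds; down holds at every k in [4,4] → satisfied.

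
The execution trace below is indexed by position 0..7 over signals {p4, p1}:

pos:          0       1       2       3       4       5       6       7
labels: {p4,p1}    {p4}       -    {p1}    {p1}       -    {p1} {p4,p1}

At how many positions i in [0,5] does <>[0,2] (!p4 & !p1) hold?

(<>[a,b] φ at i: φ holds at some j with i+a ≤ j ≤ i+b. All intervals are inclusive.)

Evaluate at each i in [0,5]:
  i=0: ✓ (witness j=2)
  i=1: ✓ (witness j=2)
  i=2: ✓ (witness j=2)
  i=3: ✓ (witness j=5)
  i=4: ✓ (witness j=5)
  i=5: ✓ (witness j=5)
Positions where it holds: {0, 1, 2, 3, 4, 5} → 6.

6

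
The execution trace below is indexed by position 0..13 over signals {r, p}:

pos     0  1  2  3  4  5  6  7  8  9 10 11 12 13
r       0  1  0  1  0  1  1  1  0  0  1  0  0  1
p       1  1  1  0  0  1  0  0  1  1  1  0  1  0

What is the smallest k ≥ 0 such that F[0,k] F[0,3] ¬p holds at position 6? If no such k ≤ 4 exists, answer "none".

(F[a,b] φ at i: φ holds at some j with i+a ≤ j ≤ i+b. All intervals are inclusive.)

Scan j = 6,7,… for F[0,3] ¬p:
  j=6: holds
First hit at j=6, so smallest k = 6-6 = 0.

0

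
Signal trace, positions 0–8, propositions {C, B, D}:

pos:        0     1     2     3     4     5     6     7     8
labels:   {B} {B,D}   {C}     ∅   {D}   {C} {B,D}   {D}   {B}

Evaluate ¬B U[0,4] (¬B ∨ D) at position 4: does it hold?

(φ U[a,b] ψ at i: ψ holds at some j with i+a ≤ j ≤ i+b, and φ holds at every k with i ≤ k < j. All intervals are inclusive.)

Holds

Need some j in [4,8] with (¬B ∨ D), and ¬B at every k in [4,j-1].
  j=4: (¬B ∨ D) holds; no prefix to check → satisfied.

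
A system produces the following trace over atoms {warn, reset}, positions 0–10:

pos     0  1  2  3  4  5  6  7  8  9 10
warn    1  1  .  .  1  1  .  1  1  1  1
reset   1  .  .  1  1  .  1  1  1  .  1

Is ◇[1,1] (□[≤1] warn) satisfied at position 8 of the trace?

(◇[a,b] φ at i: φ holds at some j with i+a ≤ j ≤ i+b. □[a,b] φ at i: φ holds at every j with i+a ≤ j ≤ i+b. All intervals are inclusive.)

Check □[≤1] warn at each j in [9,9]:
  j=9: holds on [9,10]
Found at j=9 → formula holds.

Holds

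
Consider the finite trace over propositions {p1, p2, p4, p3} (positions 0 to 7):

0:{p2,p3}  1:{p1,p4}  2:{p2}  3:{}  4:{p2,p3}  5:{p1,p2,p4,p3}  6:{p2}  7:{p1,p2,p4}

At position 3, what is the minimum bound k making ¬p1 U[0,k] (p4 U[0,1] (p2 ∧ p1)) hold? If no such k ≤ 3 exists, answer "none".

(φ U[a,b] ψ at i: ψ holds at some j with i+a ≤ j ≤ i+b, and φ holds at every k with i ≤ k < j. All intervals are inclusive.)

2

Need earliest j ≥ 3 with (p4 U[0,1] (p2 ∧ p1)), and ¬p1 at every k in [3,j-1].
  j=3: rhs fails.
  j=4: rhs fails.
  j=5: rhs holds; lhs holds on [3,4]. k = 2.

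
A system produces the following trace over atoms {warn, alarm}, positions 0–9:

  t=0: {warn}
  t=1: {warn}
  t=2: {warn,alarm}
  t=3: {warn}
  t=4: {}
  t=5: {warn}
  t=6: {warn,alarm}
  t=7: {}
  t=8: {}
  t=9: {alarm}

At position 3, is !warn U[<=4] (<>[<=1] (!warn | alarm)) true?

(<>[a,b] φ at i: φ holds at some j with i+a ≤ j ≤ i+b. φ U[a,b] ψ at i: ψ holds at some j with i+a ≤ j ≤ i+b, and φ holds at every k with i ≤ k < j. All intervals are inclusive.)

Yes

Need some j in [3,7] with <>[<=1] (!warn | alarm), and !warn at every k in [3,j-1].
  j=3: <>[<=1] (!warn | alarm) holds; no prefix to check → satisfied.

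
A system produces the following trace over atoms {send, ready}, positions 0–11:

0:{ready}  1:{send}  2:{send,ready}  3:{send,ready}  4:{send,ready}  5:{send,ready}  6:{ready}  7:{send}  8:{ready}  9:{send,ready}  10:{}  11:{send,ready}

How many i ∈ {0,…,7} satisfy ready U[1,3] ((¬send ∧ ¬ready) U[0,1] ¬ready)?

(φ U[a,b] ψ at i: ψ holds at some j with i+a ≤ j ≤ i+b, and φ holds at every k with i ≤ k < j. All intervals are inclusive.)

4

Evaluate at each i in [0,7]:
  i=0: ✓ (rhs at j=1; lhs holds on [0,0])
  i=1: ✗ (no rhs in [2,4])
  i=2: ✗ (no rhs in [3,5])
  i=3: ✗ (no rhs in [4,6])
  i=4: ✓ (rhs at j=7; lhs holds on [4,6])
  i=5: ✓ (rhs at j=7; lhs holds on [5,6])
  i=6: ✓ (rhs at j=7; lhs holds on [6,6])
  i=7: ✗ (lhs fails at k=7 before rhs at j=10)
Positions where it holds: {0, 4, 5, 6} → 4.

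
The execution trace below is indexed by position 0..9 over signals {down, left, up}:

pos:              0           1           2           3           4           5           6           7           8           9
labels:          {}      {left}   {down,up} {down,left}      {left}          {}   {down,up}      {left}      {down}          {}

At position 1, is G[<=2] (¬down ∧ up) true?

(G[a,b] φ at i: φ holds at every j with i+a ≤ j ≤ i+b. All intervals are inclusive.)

Check (¬down ∧ up) at every j in [1,3]:
  j=1: false
  j=2: false
  j=3: false
Fails at j=1 → formula fails.

False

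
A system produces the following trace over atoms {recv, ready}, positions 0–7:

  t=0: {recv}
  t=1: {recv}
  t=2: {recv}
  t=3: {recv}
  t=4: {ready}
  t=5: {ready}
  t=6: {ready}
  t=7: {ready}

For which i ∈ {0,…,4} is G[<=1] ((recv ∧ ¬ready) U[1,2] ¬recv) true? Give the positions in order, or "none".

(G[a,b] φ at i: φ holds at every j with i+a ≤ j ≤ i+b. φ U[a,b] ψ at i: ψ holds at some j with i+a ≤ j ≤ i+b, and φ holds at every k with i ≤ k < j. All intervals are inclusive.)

Evaluate at each i in [0,4]:
  i=0: ✗ (fails at j=0)
  i=1: ✗ (fails at j=1)
  i=2: ✓ (all of [2,3])
  i=3: ✗ (fails at j=4)
  i=4: ✗ (fails at j=4)

2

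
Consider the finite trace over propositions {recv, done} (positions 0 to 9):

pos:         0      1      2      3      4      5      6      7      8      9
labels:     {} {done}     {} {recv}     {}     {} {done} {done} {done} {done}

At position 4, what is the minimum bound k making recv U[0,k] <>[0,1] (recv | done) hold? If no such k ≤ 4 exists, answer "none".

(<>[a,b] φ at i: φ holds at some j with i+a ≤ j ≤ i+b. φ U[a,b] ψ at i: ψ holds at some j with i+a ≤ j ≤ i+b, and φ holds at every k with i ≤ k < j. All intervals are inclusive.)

none

Need earliest j ≥ 4 with <>[0,1] (recv | done), and recv at every k in [4,j-1].
  j=4: rhs fails.
  j=5: rhs holds but lhs fails at k=4.
  j=6: rhs holds but lhs fails at k=4.
  j=7: rhs holds but lhs fails at k=4.
  j=8: rhs holds but lhs fails at k=4.
No witness within the range → none.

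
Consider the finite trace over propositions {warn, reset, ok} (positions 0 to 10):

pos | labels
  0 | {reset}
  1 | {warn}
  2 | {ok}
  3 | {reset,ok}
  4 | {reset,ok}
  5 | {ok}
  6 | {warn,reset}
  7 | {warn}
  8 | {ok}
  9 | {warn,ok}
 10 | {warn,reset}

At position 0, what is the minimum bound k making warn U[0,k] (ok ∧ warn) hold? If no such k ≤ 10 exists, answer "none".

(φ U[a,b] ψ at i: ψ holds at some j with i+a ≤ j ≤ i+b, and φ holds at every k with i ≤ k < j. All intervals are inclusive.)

Need earliest j ≥ 0 with (ok ∧ warn), and warn at every k in [0,j-1].
  j=0: rhs fails.
  j=1: rhs fails.
  j=2: rhs fails.
  j=3: rhs fails.
  j=4: rhs fails.
  j=5: rhs fails.
  j=6: rhs fails.
  j=7: rhs fails.
  j=8: rhs fails.
  j=9: rhs holds but lhs fails at k=0.
  j=10: rhs fails.
No witness within the range → none.

none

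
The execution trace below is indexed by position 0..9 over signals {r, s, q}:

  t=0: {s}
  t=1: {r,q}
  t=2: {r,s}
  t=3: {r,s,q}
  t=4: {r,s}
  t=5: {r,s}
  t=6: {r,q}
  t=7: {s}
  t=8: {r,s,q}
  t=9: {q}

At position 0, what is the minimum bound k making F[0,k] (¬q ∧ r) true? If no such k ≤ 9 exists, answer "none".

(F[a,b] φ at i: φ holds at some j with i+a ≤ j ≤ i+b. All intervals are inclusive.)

Scan j = 0,1,… for (¬q ∧ r):
  j=0: fails
  j=1: fails
  j=2: holds
First hit at j=2, so smallest k = 2-0 = 2.

2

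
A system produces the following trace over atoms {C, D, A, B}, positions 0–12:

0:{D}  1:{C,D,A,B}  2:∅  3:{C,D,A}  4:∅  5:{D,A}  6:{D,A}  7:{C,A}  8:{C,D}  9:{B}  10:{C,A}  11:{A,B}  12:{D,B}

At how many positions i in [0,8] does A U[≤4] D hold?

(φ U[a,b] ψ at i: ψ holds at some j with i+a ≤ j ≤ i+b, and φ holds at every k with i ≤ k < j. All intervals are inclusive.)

7

Evaluate at each i in [0,8]:
  i=0: ✓ (rhs at j=0)
  i=1: ✓ (rhs at j=1)
  i=2: ✗ (lhs fails at k=2 before rhs at j=3)
  i=3: ✓ (rhs at j=3)
  i=4: ✗ (lhs fails at k=4 before rhs at j=5)
  i=5: ✓ (rhs at j=5)
  i=6: ✓ (rhs at j=6)
  i=7: ✓ (rhs at j=8; lhs holds on [7,7])
  i=8: ✓ (rhs at j=8)
Positions where it holds: {0, 1, 3, 5, 6, 7, 8} → 7.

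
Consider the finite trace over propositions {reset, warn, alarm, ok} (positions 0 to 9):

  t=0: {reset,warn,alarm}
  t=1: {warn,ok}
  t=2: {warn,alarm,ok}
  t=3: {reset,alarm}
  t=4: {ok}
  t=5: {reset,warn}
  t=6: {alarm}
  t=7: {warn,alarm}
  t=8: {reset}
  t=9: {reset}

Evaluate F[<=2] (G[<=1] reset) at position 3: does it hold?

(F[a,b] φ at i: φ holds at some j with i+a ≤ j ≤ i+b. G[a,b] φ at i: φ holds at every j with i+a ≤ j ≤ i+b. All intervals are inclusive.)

Check G[<=1] reset at each j in [3,5]:
  j=3: fails at 4
  j=4: fails at 4
  j=5: fails at 6
No position in the window satisfies it → formula fails.

False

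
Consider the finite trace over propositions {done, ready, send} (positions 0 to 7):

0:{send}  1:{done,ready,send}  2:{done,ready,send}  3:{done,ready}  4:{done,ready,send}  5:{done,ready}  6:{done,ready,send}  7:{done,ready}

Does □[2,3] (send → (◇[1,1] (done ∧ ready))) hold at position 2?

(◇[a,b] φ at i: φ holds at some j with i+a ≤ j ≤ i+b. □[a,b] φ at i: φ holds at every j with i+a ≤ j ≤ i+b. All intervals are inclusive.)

True

Check (send → (◇[1,1] (done ∧ ready))) at every j in [4,5]:
  j=4: antecedent true; consequent holds (witness at 5) → ✓
  j=5: antecedent false → ✓
All positions satisfy it → formula holds.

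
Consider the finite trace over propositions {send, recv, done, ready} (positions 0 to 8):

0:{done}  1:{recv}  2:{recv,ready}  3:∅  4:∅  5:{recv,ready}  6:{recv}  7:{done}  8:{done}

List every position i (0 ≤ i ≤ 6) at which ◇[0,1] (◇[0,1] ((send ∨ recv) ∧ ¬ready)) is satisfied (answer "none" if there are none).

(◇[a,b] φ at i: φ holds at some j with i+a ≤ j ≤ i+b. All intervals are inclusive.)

Evaluate at each i in [0,6]:
  i=0: ✓ (witness j=0)
  i=1: ✓ (witness j=1)
  i=2: ✗ (none in [2,3])
  i=3: ✗ (none in [3,4])
  i=4: ✓ (witness j=5)
  i=5: ✓ (witness j=5)
  i=6: ✓ (witness j=6)

0, 1, 4, 5, 6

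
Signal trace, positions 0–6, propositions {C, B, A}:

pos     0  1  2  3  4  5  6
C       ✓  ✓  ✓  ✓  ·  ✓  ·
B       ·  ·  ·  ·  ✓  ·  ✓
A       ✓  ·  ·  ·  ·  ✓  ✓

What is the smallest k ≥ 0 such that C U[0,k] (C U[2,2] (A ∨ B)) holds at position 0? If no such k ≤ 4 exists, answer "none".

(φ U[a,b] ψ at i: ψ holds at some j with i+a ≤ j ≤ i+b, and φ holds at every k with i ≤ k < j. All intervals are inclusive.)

Need earliest j ≥ 0 with (C U[2,2] (A ∨ B)), and C at every k in [0,j-1].
  j=0: rhs fails.
  j=1: rhs fails.
  j=2: rhs holds; lhs holds on [0,1]. k = 2.

2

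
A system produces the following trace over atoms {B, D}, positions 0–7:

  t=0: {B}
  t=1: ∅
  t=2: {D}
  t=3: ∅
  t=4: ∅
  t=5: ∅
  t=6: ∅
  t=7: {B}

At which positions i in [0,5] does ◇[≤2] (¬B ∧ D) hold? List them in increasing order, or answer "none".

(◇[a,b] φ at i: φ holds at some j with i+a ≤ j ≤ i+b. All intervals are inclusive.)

Evaluate at each i in [0,5]:
  i=0: ✓ (witness j=2)
  i=1: ✓ (witness j=2)
  i=2: ✓ (witness j=2)
  i=3: ✗ (none in [3,5])
  i=4: ✗ (none in [4,6])
  i=5: ✗ (none in [5,7])

0, 1, 2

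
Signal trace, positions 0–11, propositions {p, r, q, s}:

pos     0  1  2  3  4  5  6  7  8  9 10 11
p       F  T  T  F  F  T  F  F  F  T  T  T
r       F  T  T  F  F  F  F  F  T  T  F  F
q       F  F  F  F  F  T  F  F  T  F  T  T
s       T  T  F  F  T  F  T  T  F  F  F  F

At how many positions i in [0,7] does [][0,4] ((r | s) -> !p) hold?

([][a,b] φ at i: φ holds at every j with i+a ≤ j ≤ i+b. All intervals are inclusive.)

Evaluate at each i in [0,7]:
  i=0: ✗ (fails at j=1)
  i=1: ✗ (fails at j=1)
  i=2: ✗ (fails at j=2)
  i=3: ✓ (all of [3,7])
  i=4: ✓ (all of [4,8])
  i=5: ✗ (fails at j=9)
  i=6: ✗ (fails at j=9)
  i=7: ✗ (fails at j=9)
Positions where it holds: {3, 4} → 2.

2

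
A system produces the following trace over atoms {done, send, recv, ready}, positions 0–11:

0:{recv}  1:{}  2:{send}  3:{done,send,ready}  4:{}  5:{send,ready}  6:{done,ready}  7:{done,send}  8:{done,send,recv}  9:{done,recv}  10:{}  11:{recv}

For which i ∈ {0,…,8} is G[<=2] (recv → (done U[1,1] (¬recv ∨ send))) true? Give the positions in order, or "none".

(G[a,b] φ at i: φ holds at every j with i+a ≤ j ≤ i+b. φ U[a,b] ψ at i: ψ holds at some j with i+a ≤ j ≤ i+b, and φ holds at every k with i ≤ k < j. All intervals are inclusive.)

Evaluate at each i in [0,8]:
  i=0: ✗ (fails at j=0)
  i=1: ✓ (all of [1,3])
  i=2: ✓ (all of [2,4])
  i=3: ✓ (all of [3,5])
  i=4: ✓ (all of [4,6])
  i=5: ✓ (all of [5,7])
  i=6: ✗ (fails at j=8)
  i=7: ✗ (fails at j=8)
  i=8: ✗ (fails at j=8)

1, 2, 3, 4, 5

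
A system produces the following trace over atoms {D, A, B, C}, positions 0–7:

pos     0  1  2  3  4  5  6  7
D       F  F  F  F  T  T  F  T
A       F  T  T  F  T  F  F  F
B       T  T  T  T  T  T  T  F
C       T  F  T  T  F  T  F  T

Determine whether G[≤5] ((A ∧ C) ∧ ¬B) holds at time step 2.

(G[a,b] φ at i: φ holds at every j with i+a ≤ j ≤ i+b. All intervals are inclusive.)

Check ((A ∧ C) ∧ ¬B) at every j in [2,7]:
  j=2: false
  j=3: false
  j=4: false
  j=5: false
  j=6: false
  j=7: false
Fails at j=2 → formula fails.

Does not hold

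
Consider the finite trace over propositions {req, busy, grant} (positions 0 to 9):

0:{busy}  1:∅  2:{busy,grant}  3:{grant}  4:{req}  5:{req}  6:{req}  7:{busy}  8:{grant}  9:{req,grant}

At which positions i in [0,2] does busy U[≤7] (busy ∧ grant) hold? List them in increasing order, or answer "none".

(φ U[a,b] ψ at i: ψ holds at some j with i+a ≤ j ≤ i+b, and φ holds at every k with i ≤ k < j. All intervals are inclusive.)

2

Evaluate at each i in [0,2]:
  i=0: ✗ (lhs fails at k=1 before rhs at j=2)
  i=1: ✗ (lhs fails at k=1 before rhs at j=2)
  i=2: ✓ (rhs at j=2)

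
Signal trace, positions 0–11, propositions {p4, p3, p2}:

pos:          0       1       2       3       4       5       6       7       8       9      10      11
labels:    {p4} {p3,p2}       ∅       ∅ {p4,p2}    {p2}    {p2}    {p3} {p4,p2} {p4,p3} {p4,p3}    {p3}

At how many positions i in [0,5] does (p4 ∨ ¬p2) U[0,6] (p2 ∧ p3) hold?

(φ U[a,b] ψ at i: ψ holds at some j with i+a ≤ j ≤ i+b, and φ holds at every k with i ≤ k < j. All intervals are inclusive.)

Evaluate at each i in [0,5]:
  i=0: ✓ (rhs at j=1; lhs holds on [0,0])
  i=1: ✓ (rhs at j=1)
  i=2: ✗ (no rhs in [2,8])
  i=3: ✗ (no rhs in [3,9])
  i=4: ✗ (no rhs in [4,10])
  i=5: ✗ (no rhs in [5,11])
Positions where it holds: {0, 1} → 2.

2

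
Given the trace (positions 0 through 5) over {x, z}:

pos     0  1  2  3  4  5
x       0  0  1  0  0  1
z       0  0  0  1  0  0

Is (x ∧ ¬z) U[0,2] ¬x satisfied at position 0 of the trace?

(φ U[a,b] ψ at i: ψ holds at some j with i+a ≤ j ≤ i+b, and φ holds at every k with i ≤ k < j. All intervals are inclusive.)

Need some j in [0,2] with ¬x, and (x ∧ ¬z) at every k in [0,j-1].
  j=0: ¬x holds; no prefix to check → satisfied.

Yes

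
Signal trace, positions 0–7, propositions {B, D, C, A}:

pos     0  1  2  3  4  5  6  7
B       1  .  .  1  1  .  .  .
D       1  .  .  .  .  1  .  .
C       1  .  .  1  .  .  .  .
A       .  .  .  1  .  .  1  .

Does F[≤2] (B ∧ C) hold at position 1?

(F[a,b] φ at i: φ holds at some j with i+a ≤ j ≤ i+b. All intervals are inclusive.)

Check (B ∧ C) at each j in [1,3]:
  j=1: false
  j=2: false
  j=3: true
Found at j=3 → formula holds.

Yes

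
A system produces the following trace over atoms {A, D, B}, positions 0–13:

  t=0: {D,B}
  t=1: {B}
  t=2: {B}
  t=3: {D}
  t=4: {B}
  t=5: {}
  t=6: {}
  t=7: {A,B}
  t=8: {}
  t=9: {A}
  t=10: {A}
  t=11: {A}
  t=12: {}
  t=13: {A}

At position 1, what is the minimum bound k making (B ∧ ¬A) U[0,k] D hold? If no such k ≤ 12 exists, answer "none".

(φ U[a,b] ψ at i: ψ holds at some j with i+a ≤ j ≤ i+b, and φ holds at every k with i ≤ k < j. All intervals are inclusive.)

2

Need earliest j ≥ 1 with D, and (B ∧ ¬A) at every k in [1,j-1].
  j=1: rhs fails.
  j=2: rhs fails.
  j=3: rhs holds; lhs holds on [1,2]. k = 2.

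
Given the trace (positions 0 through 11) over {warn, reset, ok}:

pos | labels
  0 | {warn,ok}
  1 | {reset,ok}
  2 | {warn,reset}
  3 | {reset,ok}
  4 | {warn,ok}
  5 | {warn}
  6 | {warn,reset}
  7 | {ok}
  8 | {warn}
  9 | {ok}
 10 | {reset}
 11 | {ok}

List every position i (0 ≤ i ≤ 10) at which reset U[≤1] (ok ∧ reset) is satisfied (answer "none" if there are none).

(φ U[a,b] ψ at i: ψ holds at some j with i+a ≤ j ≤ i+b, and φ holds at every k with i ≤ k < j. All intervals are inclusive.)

1, 2, 3

Evaluate at each i in [0,10]:
  i=0: ✗ (lhs fails at k=0 before rhs at j=1)
  i=1: ✓ (rhs at j=1)
  i=2: ✓ (rhs at j=3; lhs holds on [2,2])
  i=3: ✓ (rhs at j=3)
  i=4: ✗ (no rhs in [4,5])
  i=5: ✗ (no rhs in [5,6])
  i=6: ✗ (no rhs in [6,7])
  i=7: ✗ (no rhs in [7,8])
  i=8: ✗ (no rhs in [8,9])
  i=9: ✗ (no rhs in [9,10])
  i=10: ✗ (no rhs in [10,11])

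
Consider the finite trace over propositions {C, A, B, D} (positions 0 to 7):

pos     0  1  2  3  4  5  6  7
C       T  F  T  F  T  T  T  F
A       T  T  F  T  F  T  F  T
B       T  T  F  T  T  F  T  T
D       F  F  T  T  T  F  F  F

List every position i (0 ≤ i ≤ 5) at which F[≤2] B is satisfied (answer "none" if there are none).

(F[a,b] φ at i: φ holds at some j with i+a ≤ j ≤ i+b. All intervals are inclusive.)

0, 1, 2, 3, 4, 5

Evaluate at each i in [0,5]:
  i=0: ✓ (witness j=0)
  i=1: ✓ (witness j=1)
  i=2: ✓ (witness j=3)
  i=3: ✓ (witness j=3)
  i=4: ✓ (witness j=4)
  i=5: ✓ (witness j=6)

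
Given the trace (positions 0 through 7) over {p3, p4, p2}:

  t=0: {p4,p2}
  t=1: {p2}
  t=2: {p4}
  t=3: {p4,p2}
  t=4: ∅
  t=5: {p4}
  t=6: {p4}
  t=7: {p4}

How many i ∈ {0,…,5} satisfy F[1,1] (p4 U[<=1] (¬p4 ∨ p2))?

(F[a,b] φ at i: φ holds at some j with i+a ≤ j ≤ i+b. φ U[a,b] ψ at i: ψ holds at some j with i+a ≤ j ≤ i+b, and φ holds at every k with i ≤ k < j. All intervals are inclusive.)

4

Evaluate at each i in [0,5]:
  i=0: ✓ (witness j=1)
  i=1: ✓ (witness j=2)
  i=2: ✓ (witness j=3)
  i=3: ✓ (witness j=4)
  i=4: ✗ (none in [5,5])
  i=5: ✗ (none in [6,6])
Positions where it holds: {0, 1, 2, 3} → 4.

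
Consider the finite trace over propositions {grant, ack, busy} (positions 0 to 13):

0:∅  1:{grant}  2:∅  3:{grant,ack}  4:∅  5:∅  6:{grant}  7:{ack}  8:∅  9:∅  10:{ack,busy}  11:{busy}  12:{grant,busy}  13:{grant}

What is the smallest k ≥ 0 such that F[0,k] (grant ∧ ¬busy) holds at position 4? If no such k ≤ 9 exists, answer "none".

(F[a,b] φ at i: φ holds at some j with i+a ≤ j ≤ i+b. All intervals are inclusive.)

Scan j = 4,5,… for (grant ∧ ¬busy):
  j=4: fails
  j=5: fails
  j=6: holds
First hit at j=6, so smallest k = 6-4 = 2.

2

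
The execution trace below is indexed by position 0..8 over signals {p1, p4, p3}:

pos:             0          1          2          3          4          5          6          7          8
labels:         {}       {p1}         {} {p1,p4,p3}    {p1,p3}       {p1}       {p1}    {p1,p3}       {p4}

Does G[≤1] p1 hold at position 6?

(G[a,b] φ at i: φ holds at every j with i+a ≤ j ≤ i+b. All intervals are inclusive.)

Yes

Check p1 at every j in [6,7]:
  j=6: true
  j=7: true
All positions satisfy it → formula holds.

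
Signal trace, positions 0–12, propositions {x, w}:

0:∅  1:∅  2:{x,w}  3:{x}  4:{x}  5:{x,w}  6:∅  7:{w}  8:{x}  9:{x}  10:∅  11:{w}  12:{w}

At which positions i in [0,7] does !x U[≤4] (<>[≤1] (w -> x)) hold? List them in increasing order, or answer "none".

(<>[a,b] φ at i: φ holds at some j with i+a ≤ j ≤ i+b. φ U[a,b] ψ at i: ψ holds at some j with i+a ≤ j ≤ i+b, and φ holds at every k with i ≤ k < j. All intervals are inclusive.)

Evaluate at each i in [0,7]:
  i=0: ✓ (rhs at j=0)
  i=1: ✓ (rhs at j=1)
  i=2: ✓ (rhs at j=2)
  i=3: ✓ (rhs at j=3)
  i=4: ✓ (rhs at j=4)
  i=5: ✓ (rhs at j=5)
  i=6: ✓ (rhs at j=6)
  i=7: ✓ (rhs at j=7)

0, 1, 2, 3, 4, 5, 6, 7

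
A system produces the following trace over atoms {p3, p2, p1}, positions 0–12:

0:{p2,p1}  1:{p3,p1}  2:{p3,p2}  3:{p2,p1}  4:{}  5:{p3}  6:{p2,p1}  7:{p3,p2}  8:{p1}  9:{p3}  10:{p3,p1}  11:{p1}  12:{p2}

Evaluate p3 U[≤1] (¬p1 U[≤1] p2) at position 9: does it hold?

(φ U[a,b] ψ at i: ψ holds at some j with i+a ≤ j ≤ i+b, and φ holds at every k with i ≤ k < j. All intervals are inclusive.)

Does not hold

Need some j in [9,10] with (¬p1 U[≤1] p2), and p3 at every k in [9,j-1].
  j=9: (¬p1 U[≤1] p2) — fails.
  j=10: (¬p1 U[≤1] p2) — fails.
No j in the window works → until fails.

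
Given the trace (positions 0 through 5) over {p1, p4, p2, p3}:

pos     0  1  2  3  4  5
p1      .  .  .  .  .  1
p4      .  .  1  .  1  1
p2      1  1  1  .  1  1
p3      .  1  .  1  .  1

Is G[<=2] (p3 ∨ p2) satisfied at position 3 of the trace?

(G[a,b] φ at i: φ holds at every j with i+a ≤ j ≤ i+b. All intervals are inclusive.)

Check (p3 ∨ p2) at every j in [3,5]:
  j=3: true
  j=4: true
  j=5: true
All positions satisfy it → formula holds.

True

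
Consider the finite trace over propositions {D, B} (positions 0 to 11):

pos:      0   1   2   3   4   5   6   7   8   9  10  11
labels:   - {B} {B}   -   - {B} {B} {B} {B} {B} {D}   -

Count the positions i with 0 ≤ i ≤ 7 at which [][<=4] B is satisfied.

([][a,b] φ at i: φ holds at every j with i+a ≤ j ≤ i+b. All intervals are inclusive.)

Evaluate at each i in [0,7]:
  i=0: ✗ (fails at j=0)
  i=1: ✗ (fails at j=3)
  i=2: ✗ (fails at j=3)
  i=3: ✗ (fails at j=3)
  i=4: ✗ (fails at j=4)
  i=5: ✓ (all of [5,9])
  i=6: ✗ (fails at j=10)
  i=7: ✗ (fails at j=10)
Positions where it holds: {5} → 1.

1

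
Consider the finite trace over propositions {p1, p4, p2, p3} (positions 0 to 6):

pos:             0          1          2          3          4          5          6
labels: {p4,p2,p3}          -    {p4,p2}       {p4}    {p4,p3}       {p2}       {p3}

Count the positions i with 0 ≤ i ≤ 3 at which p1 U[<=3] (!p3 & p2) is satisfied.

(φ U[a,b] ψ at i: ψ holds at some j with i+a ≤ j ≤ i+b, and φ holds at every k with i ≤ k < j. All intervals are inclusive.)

1

Evaluate at each i in [0,3]:
  i=0: ✗ (lhs fails at k=0 before rhs at j=2)
  i=1: ✗ (lhs fails at k=1 before rhs at j=2)
  i=2: ✓ (rhs at j=2)
  i=3: ✗ (lhs fails at k=3 before rhs at j=5)
Positions where it holds: {2} → 1.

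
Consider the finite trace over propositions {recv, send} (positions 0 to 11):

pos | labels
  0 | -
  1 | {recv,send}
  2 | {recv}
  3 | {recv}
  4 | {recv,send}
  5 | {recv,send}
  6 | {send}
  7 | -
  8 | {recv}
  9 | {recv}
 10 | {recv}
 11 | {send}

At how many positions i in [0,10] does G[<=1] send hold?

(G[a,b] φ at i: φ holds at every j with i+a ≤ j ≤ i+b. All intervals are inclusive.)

2

Evaluate at each i in [0,10]:
  i=0: ✗ (fails at j=0)
  i=1: ✗ (fails at j=2)
  i=2: ✗ (fails at j=2)
  i=3: ✗ (fails at j=3)
  i=4: ✓ (all of [4,5])
  i=5: ✓ (all of [5,6])
  i=6: ✗ (fails at j=7)
  i=7: ✗ (fails at j=7)
  i=8: ✗ (fails at j=8)
  i=9: ✗ (fails at j=9)
  i=10: ✗ (fails at j=10)
Positions where it holds: {4, 5} → 2.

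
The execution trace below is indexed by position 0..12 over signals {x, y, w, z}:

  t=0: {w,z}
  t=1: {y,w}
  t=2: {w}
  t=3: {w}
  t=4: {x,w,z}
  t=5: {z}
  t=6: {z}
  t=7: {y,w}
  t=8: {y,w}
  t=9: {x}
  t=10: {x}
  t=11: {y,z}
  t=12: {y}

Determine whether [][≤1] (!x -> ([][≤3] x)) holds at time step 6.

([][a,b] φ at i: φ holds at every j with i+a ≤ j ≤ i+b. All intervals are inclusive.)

False

Check (!x -> ([][≤3] x)) at every j in [6,7]:
  j=6: antecedent true; consequent fails at 6 → ✗
  j=7: antecedent true; consequent fails at 7 → ✗
Fails at j=6 → formula fails.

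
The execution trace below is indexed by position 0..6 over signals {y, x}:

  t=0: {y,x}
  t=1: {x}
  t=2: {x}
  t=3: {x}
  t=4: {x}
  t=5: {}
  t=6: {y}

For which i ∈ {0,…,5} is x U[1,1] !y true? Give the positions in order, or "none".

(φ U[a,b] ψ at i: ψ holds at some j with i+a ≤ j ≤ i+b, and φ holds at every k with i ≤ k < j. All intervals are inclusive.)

0, 1, 2, 3, 4

Evaluate at each i in [0,5]:
  i=0: ✓ (rhs at j=1; lhs holds on [0,0])
  i=1: ✓ (rhs at j=2; lhs holds on [1,1])
  i=2: ✓ (rhs at j=3; lhs holds on [2,2])
  i=3: ✓ (rhs at j=4; lhs holds on [3,3])
  i=4: ✓ (rhs at j=5; lhs holds on [4,4])
  i=5: ✗ (no rhs in [6,6])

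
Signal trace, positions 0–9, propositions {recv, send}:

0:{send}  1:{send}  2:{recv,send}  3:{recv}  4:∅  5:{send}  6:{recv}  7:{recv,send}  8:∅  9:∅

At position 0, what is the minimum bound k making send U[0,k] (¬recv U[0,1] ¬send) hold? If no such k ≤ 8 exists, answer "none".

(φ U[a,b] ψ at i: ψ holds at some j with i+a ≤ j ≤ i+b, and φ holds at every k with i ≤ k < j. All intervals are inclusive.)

3

Need earliest j ≥ 0 with (¬recv U[0,1] ¬send), and send at every k in [0,j-1].
  j=0: rhs fails.
  j=1: rhs fails.
  j=2: rhs fails.
  j=3: rhs holds; lhs holds on [0,2]. k = 3.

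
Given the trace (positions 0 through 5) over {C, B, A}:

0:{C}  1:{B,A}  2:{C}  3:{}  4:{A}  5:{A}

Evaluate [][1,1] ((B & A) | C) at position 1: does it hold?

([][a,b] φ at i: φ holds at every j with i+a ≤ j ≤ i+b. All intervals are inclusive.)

Check ((B & A) | C) at every j in [2,2]:
  j=2: true
All positions satisfy it → formula holds.

Holds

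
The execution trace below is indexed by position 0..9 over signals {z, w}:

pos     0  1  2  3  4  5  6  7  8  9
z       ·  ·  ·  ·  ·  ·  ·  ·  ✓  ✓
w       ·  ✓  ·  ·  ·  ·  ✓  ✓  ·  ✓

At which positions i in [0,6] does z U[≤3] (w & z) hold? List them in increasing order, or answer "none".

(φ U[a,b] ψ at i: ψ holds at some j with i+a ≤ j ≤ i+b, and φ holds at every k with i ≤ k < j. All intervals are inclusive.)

Evaluate at each i in [0,6]:
  i=0: ✗ (no rhs in [0,3])
  i=1: ✗ (no rhs in [1,4])
  i=2: ✗ (no rhs in [2,5])
  i=3: ✗ (no rhs in [3,6])
  i=4: ✗ (no rhs in [4,7])
  i=5: ✗ (no rhs in [5,8])
  i=6: ✗ (lhs fails at k=6 before rhs at j=9)

none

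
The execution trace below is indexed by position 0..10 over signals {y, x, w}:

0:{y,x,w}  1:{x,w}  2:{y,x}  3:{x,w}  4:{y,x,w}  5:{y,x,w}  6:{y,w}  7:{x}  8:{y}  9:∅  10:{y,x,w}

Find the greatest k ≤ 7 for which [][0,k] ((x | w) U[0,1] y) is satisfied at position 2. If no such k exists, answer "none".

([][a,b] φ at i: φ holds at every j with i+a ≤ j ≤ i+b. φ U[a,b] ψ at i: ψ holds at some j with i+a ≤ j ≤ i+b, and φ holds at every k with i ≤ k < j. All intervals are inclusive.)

((x | w) U[0,1] y) must hold from j=2 onward; find where it first fails.
  j=2: holds
  j=3: holds
  j=4: holds
  j=5: holds
  j=6: holds
  j=7: holds
  j=8: holds
  j=9: fails
Holds on [2,8], so largest k = 6.

6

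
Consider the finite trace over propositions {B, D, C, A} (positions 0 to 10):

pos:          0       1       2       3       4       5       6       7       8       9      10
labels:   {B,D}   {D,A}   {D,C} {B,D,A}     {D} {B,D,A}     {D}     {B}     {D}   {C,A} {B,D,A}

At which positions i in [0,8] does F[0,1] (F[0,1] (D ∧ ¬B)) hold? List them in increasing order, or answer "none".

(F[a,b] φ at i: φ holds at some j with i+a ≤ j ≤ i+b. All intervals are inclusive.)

0, 1, 2, 3, 4, 5, 6, 7, 8

Evaluate at each i in [0,8]:
  i=0: ✓ (witness j=0)
  i=1: ✓ (witness j=1)
  i=2: ✓ (witness j=2)
  i=3: ✓ (witness j=3)
  i=4: ✓ (witness j=4)
  i=5: ✓ (witness j=5)
  i=6: ✓ (witness j=6)
  i=7: ✓ (witness j=7)
  i=8: ✓ (witness j=8)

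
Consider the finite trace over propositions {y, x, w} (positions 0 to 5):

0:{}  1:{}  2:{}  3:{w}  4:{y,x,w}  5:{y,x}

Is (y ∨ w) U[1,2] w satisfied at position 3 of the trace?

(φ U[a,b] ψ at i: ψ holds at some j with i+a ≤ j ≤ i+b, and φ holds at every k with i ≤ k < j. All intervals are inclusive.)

Holds

Need some j in [4,5] with w, and (y ∨ w) at every k in [3,j-1].
  j=4: w holds; (y ∨ w) holds at every k in [3,3] → satisfied.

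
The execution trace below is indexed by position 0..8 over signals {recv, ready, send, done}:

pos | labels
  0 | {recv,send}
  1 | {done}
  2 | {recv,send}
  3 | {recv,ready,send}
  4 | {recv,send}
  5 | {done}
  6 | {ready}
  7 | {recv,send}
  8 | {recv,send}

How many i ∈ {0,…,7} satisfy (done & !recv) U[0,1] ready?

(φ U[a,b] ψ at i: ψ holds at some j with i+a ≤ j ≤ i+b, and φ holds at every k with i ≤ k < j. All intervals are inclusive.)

3

Evaluate at each i in [0,7]:
  i=0: ✗ (no rhs in [0,1])
  i=1: ✗ (no rhs in [1,2])
  i=2: ✗ (lhs fails at k=2 before rhs at j=3)
  i=3: ✓ (rhs at j=3)
  i=4: ✗ (no rhs in [4,5])
  i=5: ✓ (rhs at j=6; lhs holds on [5,5])
  i=6: ✓ (rhs at j=6)
  i=7: ✗ (no rhs in [7,8])
Positions where it holds: {3, 5, 6} → 3.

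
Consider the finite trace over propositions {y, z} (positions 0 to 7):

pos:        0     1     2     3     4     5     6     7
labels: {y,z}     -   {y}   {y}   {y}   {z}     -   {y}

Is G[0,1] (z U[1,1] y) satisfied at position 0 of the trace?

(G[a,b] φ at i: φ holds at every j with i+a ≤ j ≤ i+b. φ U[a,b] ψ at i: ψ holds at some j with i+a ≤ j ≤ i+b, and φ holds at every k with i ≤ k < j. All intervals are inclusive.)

Does not hold

Check (z U[1,1] y) at every j in [0,1]:
  j=0: fails
  j=1: fails
Fails at j=0 → formula fails.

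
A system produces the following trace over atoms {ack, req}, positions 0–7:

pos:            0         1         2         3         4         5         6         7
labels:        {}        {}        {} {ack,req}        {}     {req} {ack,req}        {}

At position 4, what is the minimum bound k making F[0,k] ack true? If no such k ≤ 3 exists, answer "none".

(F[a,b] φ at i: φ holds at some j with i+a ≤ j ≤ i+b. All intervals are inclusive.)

2

Scan j = 4,5,… for ack:
  j=4: fails
  j=5: fails
  j=6: holds
First hit at j=6, so smallest k = 6-4 = 2.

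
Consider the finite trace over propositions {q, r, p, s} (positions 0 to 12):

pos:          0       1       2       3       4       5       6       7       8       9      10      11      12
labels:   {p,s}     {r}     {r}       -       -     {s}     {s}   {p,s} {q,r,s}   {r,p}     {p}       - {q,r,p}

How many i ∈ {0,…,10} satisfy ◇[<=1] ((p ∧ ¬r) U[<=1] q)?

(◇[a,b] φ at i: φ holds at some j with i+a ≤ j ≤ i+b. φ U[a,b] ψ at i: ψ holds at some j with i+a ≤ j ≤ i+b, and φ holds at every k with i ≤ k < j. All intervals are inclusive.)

3

Evaluate at each i in [0,10]:
  i=0: ✗ (none in [0,1])
  i=1: ✗ (none in [1,2])
  i=2: ✗ (none in [2,3])
  i=3: ✗ (none in [3,4])
  i=4: ✗ (none in [4,5])
  i=5: ✗ (none in [5,6])
  i=6: ✓ (witness j=7)
  i=7: ✓ (witness j=7)
  i=8: ✓ (witness j=8)
  i=9: ✗ (none in [9,10])
  i=10: ✗ (none in [10,11])
Positions where it holds: {6, 7, 8} → 3.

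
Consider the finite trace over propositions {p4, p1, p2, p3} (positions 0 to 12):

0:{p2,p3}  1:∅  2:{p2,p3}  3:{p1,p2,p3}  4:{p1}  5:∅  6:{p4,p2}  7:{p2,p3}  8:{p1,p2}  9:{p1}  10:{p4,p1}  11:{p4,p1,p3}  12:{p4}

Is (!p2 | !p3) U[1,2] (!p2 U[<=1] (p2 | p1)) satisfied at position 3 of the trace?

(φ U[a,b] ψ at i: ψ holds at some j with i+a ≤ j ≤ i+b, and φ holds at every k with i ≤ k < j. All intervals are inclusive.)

Need some j in [4,5] with (!p2 U[<=1] (p2 | p1)), and (!p2 | !p3) at every k in [3,j-1].
  j=4: (!p2 U[<=1] (p2 | p1)) holds, but (!p2 | !p3) fails at k=3 → not this j.
  j=5: (!p2 U[<=1] (p2 | p1)) holds, but (!p2 | !p3) fails at k=3 → not this j.
No j in the window works → until fails.

False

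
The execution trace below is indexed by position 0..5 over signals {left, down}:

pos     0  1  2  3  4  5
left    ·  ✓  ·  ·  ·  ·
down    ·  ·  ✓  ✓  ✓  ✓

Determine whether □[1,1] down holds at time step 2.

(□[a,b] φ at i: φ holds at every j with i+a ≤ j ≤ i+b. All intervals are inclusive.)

Check down at every j in [3,3]:
  j=3: true
All positions satisfy it → formula holds.

Yes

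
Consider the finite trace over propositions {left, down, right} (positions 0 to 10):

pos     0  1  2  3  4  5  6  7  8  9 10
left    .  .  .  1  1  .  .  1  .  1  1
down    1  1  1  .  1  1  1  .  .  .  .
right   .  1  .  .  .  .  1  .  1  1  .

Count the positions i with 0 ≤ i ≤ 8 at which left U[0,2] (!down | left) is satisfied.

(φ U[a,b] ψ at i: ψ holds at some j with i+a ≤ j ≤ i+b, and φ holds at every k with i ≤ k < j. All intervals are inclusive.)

Evaluate at each i in [0,8]:
  i=0: ✗ (no rhs in [0,2])
  i=1: ✗ (lhs fails at k=1 before rhs at j=3)
  i=2: ✗ (lhs fails at k=2 before rhs at j=3)
  i=3: ✓ (rhs at j=3)
  i=4: ✓ (rhs at j=4)
  i=5: ✗ (lhs fails at k=5 before rhs at j=7)
  i=6: ✗ (lhs fails at k=6 before rhs at j=7)
  i=7: ✓ (rhs at j=7)
  i=8: ✓ (rhs at j=8)
Positions where it holds: {3, 4, 7, 8} → 4.

4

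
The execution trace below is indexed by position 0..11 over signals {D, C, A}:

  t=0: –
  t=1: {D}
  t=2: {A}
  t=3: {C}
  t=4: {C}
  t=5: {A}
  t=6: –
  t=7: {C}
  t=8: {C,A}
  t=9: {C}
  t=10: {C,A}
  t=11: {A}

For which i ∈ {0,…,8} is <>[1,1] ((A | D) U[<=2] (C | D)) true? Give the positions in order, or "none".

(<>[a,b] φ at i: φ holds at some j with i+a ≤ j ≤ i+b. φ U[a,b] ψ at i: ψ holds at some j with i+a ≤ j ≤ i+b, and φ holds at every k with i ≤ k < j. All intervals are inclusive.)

Evaluate at each i in [0,8]:
  i=0: ✓ (witness j=1)
  i=1: ✓ (witness j=2)
  i=2: ✓ (witness j=3)
  i=3: ✓ (witness j=4)
  i=4: ✗ (none in [5,5])
  i=5: ✗ (none in [6,6])
  i=6: ✓ (witness j=7)
  i=7: ✓ (witness j=8)
  i=8: ✓ (witness j=9)

0, 1, 2, 3, 6, 7, 8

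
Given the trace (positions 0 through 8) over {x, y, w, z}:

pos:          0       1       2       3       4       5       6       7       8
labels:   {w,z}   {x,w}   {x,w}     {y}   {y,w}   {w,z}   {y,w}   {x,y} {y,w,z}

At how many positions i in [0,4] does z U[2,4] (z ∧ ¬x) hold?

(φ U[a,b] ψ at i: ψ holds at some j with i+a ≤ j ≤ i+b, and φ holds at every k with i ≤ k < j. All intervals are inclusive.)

Evaluate at each i in [0,4]:
  i=0: ✗ (no rhs in [2,4])
  i=1: ✗ (lhs fails at k=1 before rhs at j=5)
  i=2: ✗ (lhs fails at k=2 before rhs at j=5)
  i=3: ✗ (lhs fails at k=3 before rhs at j=5)
  i=4: ✗ (lhs fails at k=4 before rhs at j=8)
Positions where it holds: {} → 0.

0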